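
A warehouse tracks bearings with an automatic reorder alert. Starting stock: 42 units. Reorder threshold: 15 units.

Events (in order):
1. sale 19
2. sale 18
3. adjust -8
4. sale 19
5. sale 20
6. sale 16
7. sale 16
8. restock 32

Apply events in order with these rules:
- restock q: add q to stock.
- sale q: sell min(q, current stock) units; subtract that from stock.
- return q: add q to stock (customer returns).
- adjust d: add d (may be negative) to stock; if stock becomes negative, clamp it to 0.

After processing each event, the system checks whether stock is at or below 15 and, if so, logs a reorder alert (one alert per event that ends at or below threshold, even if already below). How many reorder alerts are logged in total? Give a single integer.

Processing events:
Start: stock = 42
  Event 1 (sale 19): sell min(19,42)=19. stock: 42 - 19 = 23. total_sold = 19
  Event 2 (sale 18): sell min(18,23)=18. stock: 23 - 18 = 5. total_sold = 37
  Event 3 (adjust -8): 5 + -8 = 0 (clamped to 0)
  Event 4 (sale 19): sell min(19,0)=0. stock: 0 - 0 = 0. total_sold = 37
  Event 5 (sale 20): sell min(20,0)=0. stock: 0 - 0 = 0. total_sold = 37
  Event 6 (sale 16): sell min(16,0)=0. stock: 0 - 0 = 0. total_sold = 37
  Event 7 (sale 16): sell min(16,0)=0. stock: 0 - 0 = 0. total_sold = 37
  Event 8 (restock 32): 0 + 32 = 32
Final: stock = 32, total_sold = 37

Checking against threshold 15:
  After event 1: stock=23 > 15
  After event 2: stock=5 <= 15 -> ALERT
  After event 3: stock=0 <= 15 -> ALERT
  After event 4: stock=0 <= 15 -> ALERT
  After event 5: stock=0 <= 15 -> ALERT
  After event 6: stock=0 <= 15 -> ALERT
  After event 7: stock=0 <= 15 -> ALERT
  After event 8: stock=32 > 15
Alert events: [2, 3, 4, 5, 6, 7]. Count = 6

Answer: 6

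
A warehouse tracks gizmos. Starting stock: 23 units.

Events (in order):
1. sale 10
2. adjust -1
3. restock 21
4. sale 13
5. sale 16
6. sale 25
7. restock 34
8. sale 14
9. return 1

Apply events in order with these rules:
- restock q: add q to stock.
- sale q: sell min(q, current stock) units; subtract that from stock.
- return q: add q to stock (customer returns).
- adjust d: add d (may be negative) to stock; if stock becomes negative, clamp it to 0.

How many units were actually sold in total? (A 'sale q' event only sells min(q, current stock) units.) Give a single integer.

Processing events:
Start: stock = 23
  Event 1 (sale 10): sell min(10,23)=10. stock: 23 - 10 = 13. total_sold = 10
  Event 2 (adjust -1): 13 + -1 = 12
  Event 3 (restock 21): 12 + 21 = 33
  Event 4 (sale 13): sell min(13,33)=13. stock: 33 - 13 = 20. total_sold = 23
  Event 5 (sale 16): sell min(16,20)=16. stock: 20 - 16 = 4. total_sold = 39
  Event 6 (sale 25): sell min(25,4)=4. stock: 4 - 4 = 0. total_sold = 43
  Event 7 (restock 34): 0 + 34 = 34
  Event 8 (sale 14): sell min(14,34)=14. stock: 34 - 14 = 20. total_sold = 57
  Event 9 (return 1): 20 + 1 = 21
Final: stock = 21, total_sold = 57

Answer: 57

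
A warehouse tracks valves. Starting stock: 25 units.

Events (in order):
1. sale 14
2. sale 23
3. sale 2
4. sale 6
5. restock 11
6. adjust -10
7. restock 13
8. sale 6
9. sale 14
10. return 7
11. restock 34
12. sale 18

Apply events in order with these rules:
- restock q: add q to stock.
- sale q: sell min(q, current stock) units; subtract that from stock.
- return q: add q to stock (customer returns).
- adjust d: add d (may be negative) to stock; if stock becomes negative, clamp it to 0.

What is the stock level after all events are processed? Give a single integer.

Processing events:
Start: stock = 25
  Event 1 (sale 14): sell min(14,25)=14. stock: 25 - 14 = 11. total_sold = 14
  Event 2 (sale 23): sell min(23,11)=11. stock: 11 - 11 = 0. total_sold = 25
  Event 3 (sale 2): sell min(2,0)=0. stock: 0 - 0 = 0. total_sold = 25
  Event 4 (sale 6): sell min(6,0)=0. stock: 0 - 0 = 0. total_sold = 25
  Event 5 (restock 11): 0 + 11 = 11
  Event 6 (adjust -10): 11 + -10 = 1
  Event 7 (restock 13): 1 + 13 = 14
  Event 8 (sale 6): sell min(6,14)=6. stock: 14 - 6 = 8. total_sold = 31
  Event 9 (sale 14): sell min(14,8)=8. stock: 8 - 8 = 0. total_sold = 39
  Event 10 (return 7): 0 + 7 = 7
  Event 11 (restock 34): 7 + 34 = 41
  Event 12 (sale 18): sell min(18,41)=18. stock: 41 - 18 = 23. total_sold = 57
Final: stock = 23, total_sold = 57

Answer: 23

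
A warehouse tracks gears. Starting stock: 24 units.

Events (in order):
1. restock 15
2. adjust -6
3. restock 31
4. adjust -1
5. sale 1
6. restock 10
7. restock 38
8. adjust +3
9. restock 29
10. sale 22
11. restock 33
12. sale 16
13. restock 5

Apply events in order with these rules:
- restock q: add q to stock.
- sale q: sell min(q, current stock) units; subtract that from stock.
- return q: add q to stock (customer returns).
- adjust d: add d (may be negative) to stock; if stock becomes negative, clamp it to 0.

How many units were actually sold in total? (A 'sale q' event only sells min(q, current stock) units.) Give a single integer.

Answer: 39

Derivation:
Processing events:
Start: stock = 24
  Event 1 (restock 15): 24 + 15 = 39
  Event 2 (adjust -6): 39 + -6 = 33
  Event 3 (restock 31): 33 + 31 = 64
  Event 4 (adjust -1): 64 + -1 = 63
  Event 5 (sale 1): sell min(1,63)=1. stock: 63 - 1 = 62. total_sold = 1
  Event 6 (restock 10): 62 + 10 = 72
  Event 7 (restock 38): 72 + 38 = 110
  Event 8 (adjust +3): 110 + 3 = 113
  Event 9 (restock 29): 113 + 29 = 142
  Event 10 (sale 22): sell min(22,142)=22. stock: 142 - 22 = 120. total_sold = 23
  Event 11 (restock 33): 120 + 33 = 153
  Event 12 (sale 16): sell min(16,153)=16. stock: 153 - 16 = 137. total_sold = 39
  Event 13 (restock 5): 137 + 5 = 142
Final: stock = 142, total_sold = 39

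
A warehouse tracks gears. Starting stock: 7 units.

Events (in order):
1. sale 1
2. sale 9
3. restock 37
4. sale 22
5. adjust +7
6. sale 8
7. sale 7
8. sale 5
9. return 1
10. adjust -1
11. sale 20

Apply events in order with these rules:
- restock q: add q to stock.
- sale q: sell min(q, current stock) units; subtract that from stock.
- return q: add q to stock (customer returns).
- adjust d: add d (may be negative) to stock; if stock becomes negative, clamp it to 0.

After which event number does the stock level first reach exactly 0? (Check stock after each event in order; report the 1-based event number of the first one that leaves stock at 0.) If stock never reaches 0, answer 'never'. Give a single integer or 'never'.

Answer: 2

Derivation:
Processing events:
Start: stock = 7
  Event 1 (sale 1): sell min(1,7)=1. stock: 7 - 1 = 6. total_sold = 1
  Event 2 (sale 9): sell min(9,6)=6. stock: 6 - 6 = 0. total_sold = 7
  Event 3 (restock 37): 0 + 37 = 37
  Event 4 (sale 22): sell min(22,37)=22. stock: 37 - 22 = 15. total_sold = 29
  Event 5 (adjust +7): 15 + 7 = 22
  Event 6 (sale 8): sell min(8,22)=8. stock: 22 - 8 = 14. total_sold = 37
  Event 7 (sale 7): sell min(7,14)=7. stock: 14 - 7 = 7. total_sold = 44
  Event 8 (sale 5): sell min(5,7)=5. stock: 7 - 5 = 2. total_sold = 49
  Event 9 (return 1): 2 + 1 = 3
  Event 10 (adjust -1): 3 + -1 = 2
  Event 11 (sale 20): sell min(20,2)=2. stock: 2 - 2 = 0. total_sold = 51
Final: stock = 0, total_sold = 51

First zero at event 2.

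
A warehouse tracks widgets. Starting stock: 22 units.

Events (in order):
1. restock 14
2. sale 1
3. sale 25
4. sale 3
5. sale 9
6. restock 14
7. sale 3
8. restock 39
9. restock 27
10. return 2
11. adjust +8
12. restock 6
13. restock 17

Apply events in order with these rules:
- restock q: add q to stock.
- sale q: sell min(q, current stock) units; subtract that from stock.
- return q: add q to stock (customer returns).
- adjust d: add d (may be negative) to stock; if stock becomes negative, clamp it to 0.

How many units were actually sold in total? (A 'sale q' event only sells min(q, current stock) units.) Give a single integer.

Answer: 39

Derivation:
Processing events:
Start: stock = 22
  Event 1 (restock 14): 22 + 14 = 36
  Event 2 (sale 1): sell min(1,36)=1. stock: 36 - 1 = 35. total_sold = 1
  Event 3 (sale 25): sell min(25,35)=25. stock: 35 - 25 = 10. total_sold = 26
  Event 4 (sale 3): sell min(3,10)=3. stock: 10 - 3 = 7. total_sold = 29
  Event 5 (sale 9): sell min(9,7)=7. stock: 7 - 7 = 0. total_sold = 36
  Event 6 (restock 14): 0 + 14 = 14
  Event 7 (sale 3): sell min(3,14)=3. stock: 14 - 3 = 11. total_sold = 39
  Event 8 (restock 39): 11 + 39 = 50
  Event 9 (restock 27): 50 + 27 = 77
  Event 10 (return 2): 77 + 2 = 79
  Event 11 (adjust +8): 79 + 8 = 87
  Event 12 (restock 6): 87 + 6 = 93
  Event 13 (restock 17): 93 + 17 = 110
Final: stock = 110, total_sold = 39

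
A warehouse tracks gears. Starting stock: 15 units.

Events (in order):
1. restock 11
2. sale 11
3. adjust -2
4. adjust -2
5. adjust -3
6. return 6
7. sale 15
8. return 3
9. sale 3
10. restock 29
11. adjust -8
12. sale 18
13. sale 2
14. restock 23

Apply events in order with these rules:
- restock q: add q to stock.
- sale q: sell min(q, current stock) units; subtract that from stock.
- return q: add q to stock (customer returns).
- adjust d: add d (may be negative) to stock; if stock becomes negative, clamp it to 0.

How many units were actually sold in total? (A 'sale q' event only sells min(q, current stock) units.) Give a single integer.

Processing events:
Start: stock = 15
  Event 1 (restock 11): 15 + 11 = 26
  Event 2 (sale 11): sell min(11,26)=11. stock: 26 - 11 = 15. total_sold = 11
  Event 3 (adjust -2): 15 + -2 = 13
  Event 4 (adjust -2): 13 + -2 = 11
  Event 5 (adjust -3): 11 + -3 = 8
  Event 6 (return 6): 8 + 6 = 14
  Event 7 (sale 15): sell min(15,14)=14. stock: 14 - 14 = 0. total_sold = 25
  Event 8 (return 3): 0 + 3 = 3
  Event 9 (sale 3): sell min(3,3)=3. stock: 3 - 3 = 0. total_sold = 28
  Event 10 (restock 29): 0 + 29 = 29
  Event 11 (adjust -8): 29 + -8 = 21
  Event 12 (sale 18): sell min(18,21)=18. stock: 21 - 18 = 3. total_sold = 46
  Event 13 (sale 2): sell min(2,3)=2. stock: 3 - 2 = 1. total_sold = 48
  Event 14 (restock 23): 1 + 23 = 24
Final: stock = 24, total_sold = 48

Answer: 48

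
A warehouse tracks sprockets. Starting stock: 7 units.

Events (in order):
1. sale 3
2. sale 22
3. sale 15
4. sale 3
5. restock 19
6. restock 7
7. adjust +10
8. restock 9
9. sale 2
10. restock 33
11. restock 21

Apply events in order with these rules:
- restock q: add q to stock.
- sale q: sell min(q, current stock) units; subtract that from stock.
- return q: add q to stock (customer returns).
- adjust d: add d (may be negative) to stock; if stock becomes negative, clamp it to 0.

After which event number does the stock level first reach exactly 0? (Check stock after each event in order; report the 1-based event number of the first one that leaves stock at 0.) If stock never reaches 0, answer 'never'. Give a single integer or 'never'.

Processing events:
Start: stock = 7
  Event 1 (sale 3): sell min(3,7)=3. stock: 7 - 3 = 4. total_sold = 3
  Event 2 (sale 22): sell min(22,4)=4. stock: 4 - 4 = 0. total_sold = 7
  Event 3 (sale 15): sell min(15,0)=0. stock: 0 - 0 = 0. total_sold = 7
  Event 4 (sale 3): sell min(3,0)=0. stock: 0 - 0 = 0. total_sold = 7
  Event 5 (restock 19): 0 + 19 = 19
  Event 6 (restock 7): 19 + 7 = 26
  Event 7 (adjust +10): 26 + 10 = 36
  Event 8 (restock 9): 36 + 9 = 45
  Event 9 (sale 2): sell min(2,45)=2. stock: 45 - 2 = 43. total_sold = 9
  Event 10 (restock 33): 43 + 33 = 76
  Event 11 (restock 21): 76 + 21 = 97
Final: stock = 97, total_sold = 9

First zero at event 2.

Answer: 2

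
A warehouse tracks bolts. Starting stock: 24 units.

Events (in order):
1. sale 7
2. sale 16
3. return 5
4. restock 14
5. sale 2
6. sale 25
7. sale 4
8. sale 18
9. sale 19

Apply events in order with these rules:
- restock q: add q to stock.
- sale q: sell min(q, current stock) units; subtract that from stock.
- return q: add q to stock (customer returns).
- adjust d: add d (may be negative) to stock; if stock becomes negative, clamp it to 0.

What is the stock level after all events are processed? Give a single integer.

Answer: 0

Derivation:
Processing events:
Start: stock = 24
  Event 1 (sale 7): sell min(7,24)=7. stock: 24 - 7 = 17. total_sold = 7
  Event 2 (sale 16): sell min(16,17)=16. stock: 17 - 16 = 1. total_sold = 23
  Event 3 (return 5): 1 + 5 = 6
  Event 4 (restock 14): 6 + 14 = 20
  Event 5 (sale 2): sell min(2,20)=2. stock: 20 - 2 = 18. total_sold = 25
  Event 6 (sale 25): sell min(25,18)=18. stock: 18 - 18 = 0. total_sold = 43
  Event 7 (sale 4): sell min(4,0)=0. stock: 0 - 0 = 0. total_sold = 43
  Event 8 (sale 18): sell min(18,0)=0. stock: 0 - 0 = 0. total_sold = 43
  Event 9 (sale 19): sell min(19,0)=0. stock: 0 - 0 = 0. total_sold = 43
Final: stock = 0, total_sold = 43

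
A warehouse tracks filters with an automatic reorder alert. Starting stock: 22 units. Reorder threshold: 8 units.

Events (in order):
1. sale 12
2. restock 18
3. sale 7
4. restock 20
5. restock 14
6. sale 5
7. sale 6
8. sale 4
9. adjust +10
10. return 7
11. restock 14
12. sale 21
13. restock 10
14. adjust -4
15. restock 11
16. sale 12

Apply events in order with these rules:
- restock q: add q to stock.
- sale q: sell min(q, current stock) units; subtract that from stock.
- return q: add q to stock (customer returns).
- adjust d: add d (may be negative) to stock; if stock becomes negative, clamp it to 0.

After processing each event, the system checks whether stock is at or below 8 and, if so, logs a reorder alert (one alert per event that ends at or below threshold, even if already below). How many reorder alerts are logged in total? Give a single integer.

Answer: 0

Derivation:
Processing events:
Start: stock = 22
  Event 1 (sale 12): sell min(12,22)=12. stock: 22 - 12 = 10. total_sold = 12
  Event 2 (restock 18): 10 + 18 = 28
  Event 3 (sale 7): sell min(7,28)=7. stock: 28 - 7 = 21. total_sold = 19
  Event 4 (restock 20): 21 + 20 = 41
  Event 5 (restock 14): 41 + 14 = 55
  Event 6 (sale 5): sell min(5,55)=5. stock: 55 - 5 = 50. total_sold = 24
  Event 7 (sale 6): sell min(6,50)=6. stock: 50 - 6 = 44. total_sold = 30
  Event 8 (sale 4): sell min(4,44)=4. stock: 44 - 4 = 40. total_sold = 34
  Event 9 (adjust +10): 40 + 10 = 50
  Event 10 (return 7): 50 + 7 = 57
  Event 11 (restock 14): 57 + 14 = 71
  Event 12 (sale 21): sell min(21,71)=21. stock: 71 - 21 = 50. total_sold = 55
  Event 13 (restock 10): 50 + 10 = 60
  Event 14 (adjust -4): 60 + -4 = 56
  Event 15 (restock 11): 56 + 11 = 67
  Event 16 (sale 12): sell min(12,67)=12. stock: 67 - 12 = 55. total_sold = 67
Final: stock = 55, total_sold = 67

Checking against threshold 8:
  After event 1: stock=10 > 8
  After event 2: stock=28 > 8
  After event 3: stock=21 > 8
  After event 4: stock=41 > 8
  After event 5: stock=55 > 8
  After event 6: stock=50 > 8
  After event 7: stock=44 > 8
  After event 8: stock=40 > 8
  After event 9: stock=50 > 8
  After event 10: stock=57 > 8
  After event 11: stock=71 > 8
  After event 12: stock=50 > 8
  After event 13: stock=60 > 8
  After event 14: stock=56 > 8
  After event 15: stock=67 > 8
  After event 16: stock=55 > 8
Alert events: []. Count = 0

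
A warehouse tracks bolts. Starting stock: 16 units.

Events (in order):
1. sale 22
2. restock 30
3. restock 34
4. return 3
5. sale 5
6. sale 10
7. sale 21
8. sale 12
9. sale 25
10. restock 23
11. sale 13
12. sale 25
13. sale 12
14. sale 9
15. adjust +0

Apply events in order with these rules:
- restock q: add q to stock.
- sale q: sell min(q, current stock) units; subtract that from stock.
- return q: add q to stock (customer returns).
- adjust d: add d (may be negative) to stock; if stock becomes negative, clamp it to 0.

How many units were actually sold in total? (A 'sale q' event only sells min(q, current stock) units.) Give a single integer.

Answer: 106

Derivation:
Processing events:
Start: stock = 16
  Event 1 (sale 22): sell min(22,16)=16. stock: 16 - 16 = 0. total_sold = 16
  Event 2 (restock 30): 0 + 30 = 30
  Event 3 (restock 34): 30 + 34 = 64
  Event 4 (return 3): 64 + 3 = 67
  Event 5 (sale 5): sell min(5,67)=5. stock: 67 - 5 = 62. total_sold = 21
  Event 6 (sale 10): sell min(10,62)=10. stock: 62 - 10 = 52. total_sold = 31
  Event 7 (sale 21): sell min(21,52)=21. stock: 52 - 21 = 31. total_sold = 52
  Event 8 (sale 12): sell min(12,31)=12. stock: 31 - 12 = 19. total_sold = 64
  Event 9 (sale 25): sell min(25,19)=19. stock: 19 - 19 = 0. total_sold = 83
  Event 10 (restock 23): 0 + 23 = 23
  Event 11 (sale 13): sell min(13,23)=13. stock: 23 - 13 = 10. total_sold = 96
  Event 12 (sale 25): sell min(25,10)=10. stock: 10 - 10 = 0. total_sold = 106
  Event 13 (sale 12): sell min(12,0)=0. stock: 0 - 0 = 0. total_sold = 106
  Event 14 (sale 9): sell min(9,0)=0. stock: 0 - 0 = 0. total_sold = 106
  Event 15 (adjust +0): 0 + 0 = 0
Final: stock = 0, total_sold = 106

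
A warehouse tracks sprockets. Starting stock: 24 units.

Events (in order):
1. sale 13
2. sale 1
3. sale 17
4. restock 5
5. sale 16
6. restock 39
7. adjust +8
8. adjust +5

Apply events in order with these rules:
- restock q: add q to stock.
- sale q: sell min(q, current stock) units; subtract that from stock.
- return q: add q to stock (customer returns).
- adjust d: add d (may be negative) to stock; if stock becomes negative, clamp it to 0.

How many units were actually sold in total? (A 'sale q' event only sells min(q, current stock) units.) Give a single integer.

Answer: 29

Derivation:
Processing events:
Start: stock = 24
  Event 1 (sale 13): sell min(13,24)=13. stock: 24 - 13 = 11. total_sold = 13
  Event 2 (sale 1): sell min(1,11)=1. stock: 11 - 1 = 10. total_sold = 14
  Event 3 (sale 17): sell min(17,10)=10. stock: 10 - 10 = 0. total_sold = 24
  Event 4 (restock 5): 0 + 5 = 5
  Event 5 (sale 16): sell min(16,5)=5. stock: 5 - 5 = 0. total_sold = 29
  Event 6 (restock 39): 0 + 39 = 39
  Event 7 (adjust +8): 39 + 8 = 47
  Event 8 (adjust +5): 47 + 5 = 52
Final: stock = 52, total_sold = 29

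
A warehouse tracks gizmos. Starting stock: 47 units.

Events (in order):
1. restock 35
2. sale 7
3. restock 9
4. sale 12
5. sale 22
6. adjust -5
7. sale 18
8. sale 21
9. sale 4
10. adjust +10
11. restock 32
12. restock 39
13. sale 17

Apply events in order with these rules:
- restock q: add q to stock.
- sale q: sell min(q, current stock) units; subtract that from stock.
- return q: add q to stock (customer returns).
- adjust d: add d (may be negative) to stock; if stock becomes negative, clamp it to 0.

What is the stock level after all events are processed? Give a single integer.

Processing events:
Start: stock = 47
  Event 1 (restock 35): 47 + 35 = 82
  Event 2 (sale 7): sell min(7,82)=7. stock: 82 - 7 = 75. total_sold = 7
  Event 3 (restock 9): 75 + 9 = 84
  Event 4 (sale 12): sell min(12,84)=12. stock: 84 - 12 = 72. total_sold = 19
  Event 5 (sale 22): sell min(22,72)=22. stock: 72 - 22 = 50. total_sold = 41
  Event 6 (adjust -5): 50 + -5 = 45
  Event 7 (sale 18): sell min(18,45)=18. stock: 45 - 18 = 27. total_sold = 59
  Event 8 (sale 21): sell min(21,27)=21. stock: 27 - 21 = 6. total_sold = 80
  Event 9 (sale 4): sell min(4,6)=4. stock: 6 - 4 = 2. total_sold = 84
  Event 10 (adjust +10): 2 + 10 = 12
  Event 11 (restock 32): 12 + 32 = 44
  Event 12 (restock 39): 44 + 39 = 83
  Event 13 (sale 17): sell min(17,83)=17. stock: 83 - 17 = 66. total_sold = 101
Final: stock = 66, total_sold = 101

Answer: 66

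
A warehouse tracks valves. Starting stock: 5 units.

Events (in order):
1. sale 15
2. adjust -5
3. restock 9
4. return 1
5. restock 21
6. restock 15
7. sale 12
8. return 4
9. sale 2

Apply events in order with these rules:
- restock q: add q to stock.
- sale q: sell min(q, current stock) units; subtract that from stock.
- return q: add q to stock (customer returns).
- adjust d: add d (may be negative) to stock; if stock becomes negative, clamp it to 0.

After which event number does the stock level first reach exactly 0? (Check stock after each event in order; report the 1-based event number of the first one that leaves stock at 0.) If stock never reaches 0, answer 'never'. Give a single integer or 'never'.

Processing events:
Start: stock = 5
  Event 1 (sale 15): sell min(15,5)=5. stock: 5 - 5 = 0. total_sold = 5
  Event 2 (adjust -5): 0 + -5 = 0 (clamped to 0)
  Event 3 (restock 9): 0 + 9 = 9
  Event 4 (return 1): 9 + 1 = 10
  Event 5 (restock 21): 10 + 21 = 31
  Event 6 (restock 15): 31 + 15 = 46
  Event 7 (sale 12): sell min(12,46)=12. stock: 46 - 12 = 34. total_sold = 17
  Event 8 (return 4): 34 + 4 = 38
  Event 9 (sale 2): sell min(2,38)=2. stock: 38 - 2 = 36. total_sold = 19
Final: stock = 36, total_sold = 19

First zero at event 1.

Answer: 1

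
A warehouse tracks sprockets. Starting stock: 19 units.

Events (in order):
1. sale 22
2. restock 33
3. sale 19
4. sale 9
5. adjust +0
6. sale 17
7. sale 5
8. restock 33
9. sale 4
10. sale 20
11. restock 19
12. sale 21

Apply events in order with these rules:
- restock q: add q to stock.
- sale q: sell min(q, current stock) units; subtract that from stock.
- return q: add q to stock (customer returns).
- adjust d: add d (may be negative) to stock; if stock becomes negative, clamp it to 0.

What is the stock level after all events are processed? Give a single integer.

Answer: 7

Derivation:
Processing events:
Start: stock = 19
  Event 1 (sale 22): sell min(22,19)=19. stock: 19 - 19 = 0. total_sold = 19
  Event 2 (restock 33): 0 + 33 = 33
  Event 3 (sale 19): sell min(19,33)=19. stock: 33 - 19 = 14. total_sold = 38
  Event 4 (sale 9): sell min(9,14)=9. stock: 14 - 9 = 5. total_sold = 47
  Event 5 (adjust +0): 5 + 0 = 5
  Event 6 (sale 17): sell min(17,5)=5. stock: 5 - 5 = 0. total_sold = 52
  Event 7 (sale 5): sell min(5,0)=0. stock: 0 - 0 = 0. total_sold = 52
  Event 8 (restock 33): 0 + 33 = 33
  Event 9 (sale 4): sell min(4,33)=4. stock: 33 - 4 = 29. total_sold = 56
  Event 10 (sale 20): sell min(20,29)=20. stock: 29 - 20 = 9. total_sold = 76
  Event 11 (restock 19): 9 + 19 = 28
  Event 12 (sale 21): sell min(21,28)=21. stock: 28 - 21 = 7. total_sold = 97
Final: stock = 7, total_sold = 97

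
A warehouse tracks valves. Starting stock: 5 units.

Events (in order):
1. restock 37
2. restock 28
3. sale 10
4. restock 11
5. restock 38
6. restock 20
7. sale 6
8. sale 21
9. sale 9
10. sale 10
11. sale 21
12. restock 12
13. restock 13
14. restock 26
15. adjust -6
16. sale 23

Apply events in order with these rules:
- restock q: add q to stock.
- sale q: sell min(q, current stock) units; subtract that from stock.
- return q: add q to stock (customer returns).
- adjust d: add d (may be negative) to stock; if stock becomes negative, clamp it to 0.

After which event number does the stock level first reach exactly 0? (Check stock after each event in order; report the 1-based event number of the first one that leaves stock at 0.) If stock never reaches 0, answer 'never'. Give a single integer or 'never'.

Processing events:
Start: stock = 5
  Event 1 (restock 37): 5 + 37 = 42
  Event 2 (restock 28): 42 + 28 = 70
  Event 3 (sale 10): sell min(10,70)=10. stock: 70 - 10 = 60. total_sold = 10
  Event 4 (restock 11): 60 + 11 = 71
  Event 5 (restock 38): 71 + 38 = 109
  Event 6 (restock 20): 109 + 20 = 129
  Event 7 (sale 6): sell min(6,129)=6. stock: 129 - 6 = 123. total_sold = 16
  Event 8 (sale 21): sell min(21,123)=21. stock: 123 - 21 = 102. total_sold = 37
  Event 9 (sale 9): sell min(9,102)=9. stock: 102 - 9 = 93. total_sold = 46
  Event 10 (sale 10): sell min(10,93)=10. stock: 93 - 10 = 83. total_sold = 56
  Event 11 (sale 21): sell min(21,83)=21. stock: 83 - 21 = 62. total_sold = 77
  Event 12 (restock 12): 62 + 12 = 74
  Event 13 (restock 13): 74 + 13 = 87
  Event 14 (restock 26): 87 + 26 = 113
  Event 15 (adjust -6): 113 + -6 = 107
  Event 16 (sale 23): sell min(23,107)=23. stock: 107 - 23 = 84. total_sold = 100
Final: stock = 84, total_sold = 100

Stock never reaches 0.

Answer: never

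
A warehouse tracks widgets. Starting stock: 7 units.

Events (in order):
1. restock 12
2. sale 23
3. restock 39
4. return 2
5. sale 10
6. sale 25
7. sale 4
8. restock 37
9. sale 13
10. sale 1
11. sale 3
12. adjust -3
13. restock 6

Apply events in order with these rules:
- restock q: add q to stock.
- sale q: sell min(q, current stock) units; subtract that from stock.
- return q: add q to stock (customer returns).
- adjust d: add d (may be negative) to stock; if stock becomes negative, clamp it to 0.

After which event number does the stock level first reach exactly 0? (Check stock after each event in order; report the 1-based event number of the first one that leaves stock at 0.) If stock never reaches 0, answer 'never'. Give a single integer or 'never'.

Processing events:
Start: stock = 7
  Event 1 (restock 12): 7 + 12 = 19
  Event 2 (sale 23): sell min(23,19)=19. stock: 19 - 19 = 0. total_sold = 19
  Event 3 (restock 39): 0 + 39 = 39
  Event 4 (return 2): 39 + 2 = 41
  Event 5 (sale 10): sell min(10,41)=10. stock: 41 - 10 = 31. total_sold = 29
  Event 6 (sale 25): sell min(25,31)=25. stock: 31 - 25 = 6. total_sold = 54
  Event 7 (sale 4): sell min(4,6)=4. stock: 6 - 4 = 2. total_sold = 58
  Event 8 (restock 37): 2 + 37 = 39
  Event 9 (sale 13): sell min(13,39)=13. stock: 39 - 13 = 26. total_sold = 71
  Event 10 (sale 1): sell min(1,26)=1. stock: 26 - 1 = 25. total_sold = 72
  Event 11 (sale 3): sell min(3,25)=3. stock: 25 - 3 = 22. total_sold = 75
  Event 12 (adjust -3): 22 + -3 = 19
  Event 13 (restock 6): 19 + 6 = 25
Final: stock = 25, total_sold = 75

First zero at event 2.

Answer: 2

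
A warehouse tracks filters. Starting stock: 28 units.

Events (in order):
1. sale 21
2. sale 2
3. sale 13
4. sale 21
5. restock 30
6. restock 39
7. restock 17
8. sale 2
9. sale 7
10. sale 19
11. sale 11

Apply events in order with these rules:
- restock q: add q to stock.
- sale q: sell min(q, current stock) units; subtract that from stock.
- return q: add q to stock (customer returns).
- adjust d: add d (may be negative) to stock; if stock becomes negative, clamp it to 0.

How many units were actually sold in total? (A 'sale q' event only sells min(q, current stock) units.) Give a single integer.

Processing events:
Start: stock = 28
  Event 1 (sale 21): sell min(21,28)=21. stock: 28 - 21 = 7. total_sold = 21
  Event 2 (sale 2): sell min(2,7)=2. stock: 7 - 2 = 5. total_sold = 23
  Event 3 (sale 13): sell min(13,5)=5. stock: 5 - 5 = 0. total_sold = 28
  Event 4 (sale 21): sell min(21,0)=0. stock: 0 - 0 = 0. total_sold = 28
  Event 5 (restock 30): 0 + 30 = 30
  Event 6 (restock 39): 30 + 39 = 69
  Event 7 (restock 17): 69 + 17 = 86
  Event 8 (sale 2): sell min(2,86)=2. stock: 86 - 2 = 84. total_sold = 30
  Event 9 (sale 7): sell min(7,84)=7. stock: 84 - 7 = 77. total_sold = 37
  Event 10 (sale 19): sell min(19,77)=19. stock: 77 - 19 = 58. total_sold = 56
  Event 11 (sale 11): sell min(11,58)=11. stock: 58 - 11 = 47. total_sold = 67
Final: stock = 47, total_sold = 67

Answer: 67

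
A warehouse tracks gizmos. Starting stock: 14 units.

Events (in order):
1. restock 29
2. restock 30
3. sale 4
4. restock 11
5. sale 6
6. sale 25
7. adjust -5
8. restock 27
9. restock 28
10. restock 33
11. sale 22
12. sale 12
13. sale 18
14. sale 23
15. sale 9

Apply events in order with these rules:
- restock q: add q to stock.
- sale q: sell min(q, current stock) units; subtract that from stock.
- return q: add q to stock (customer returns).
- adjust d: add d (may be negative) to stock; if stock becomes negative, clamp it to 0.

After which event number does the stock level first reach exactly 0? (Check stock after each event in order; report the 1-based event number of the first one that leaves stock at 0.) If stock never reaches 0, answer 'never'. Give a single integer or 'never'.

Processing events:
Start: stock = 14
  Event 1 (restock 29): 14 + 29 = 43
  Event 2 (restock 30): 43 + 30 = 73
  Event 3 (sale 4): sell min(4,73)=4. stock: 73 - 4 = 69. total_sold = 4
  Event 4 (restock 11): 69 + 11 = 80
  Event 5 (sale 6): sell min(6,80)=6. stock: 80 - 6 = 74. total_sold = 10
  Event 6 (sale 25): sell min(25,74)=25. stock: 74 - 25 = 49. total_sold = 35
  Event 7 (adjust -5): 49 + -5 = 44
  Event 8 (restock 27): 44 + 27 = 71
  Event 9 (restock 28): 71 + 28 = 99
  Event 10 (restock 33): 99 + 33 = 132
  Event 11 (sale 22): sell min(22,132)=22. stock: 132 - 22 = 110. total_sold = 57
  Event 12 (sale 12): sell min(12,110)=12. stock: 110 - 12 = 98. total_sold = 69
  Event 13 (sale 18): sell min(18,98)=18. stock: 98 - 18 = 80. total_sold = 87
  Event 14 (sale 23): sell min(23,80)=23. stock: 80 - 23 = 57. total_sold = 110
  Event 15 (sale 9): sell min(9,57)=9. stock: 57 - 9 = 48. total_sold = 119
Final: stock = 48, total_sold = 119

Stock never reaches 0.

Answer: never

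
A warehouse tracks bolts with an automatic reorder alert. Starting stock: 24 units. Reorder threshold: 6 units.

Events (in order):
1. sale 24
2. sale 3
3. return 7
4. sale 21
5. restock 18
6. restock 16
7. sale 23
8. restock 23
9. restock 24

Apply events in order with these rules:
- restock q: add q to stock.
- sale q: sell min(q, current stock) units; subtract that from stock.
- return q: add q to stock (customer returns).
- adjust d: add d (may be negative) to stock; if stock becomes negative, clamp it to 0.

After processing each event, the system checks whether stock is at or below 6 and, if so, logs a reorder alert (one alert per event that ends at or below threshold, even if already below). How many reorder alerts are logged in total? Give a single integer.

Processing events:
Start: stock = 24
  Event 1 (sale 24): sell min(24,24)=24. stock: 24 - 24 = 0. total_sold = 24
  Event 2 (sale 3): sell min(3,0)=0. stock: 0 - 0 = 0. total_sold = 24
  Event 3 (return 7): 0 + 7 = 7
  Event 4 (sale 21): sell min(21,7)=7. stock: 7 - 7 = 0. total_sold = 31
  Event 5 (restock 18): 0 + 18 = 18
  Event 6 (restock 16): 18 + 16 = 34
  Event 7 (sale 23): sell min(23,34)=23. stock: 34 - 23 = 11. total_sold = 54
  Event 8 (restock 23): 11 + 23 = 34
  Event 9 (restock 24): 34 + 24 = 58
Final: stock = 58, total_sold = 54

Checking against threshold 6:
  After event 1: stock=0 <= 6 -> ALERT
  After event 2: stock=0 <= 6 -> ALERT
  After event 3: stock=7 > 6
  After event 4: stock=0 <= 6 -> ALERT
  After event 5: stock=18 > 6
  After event 6: stock=34 > 6
  After event 7: stock=11 > 6
  After event 8: stock=34 > 6
  After event 9: stock=58 > 6
Alert events: [1, 2, 4]. Count = 3

Answer: 3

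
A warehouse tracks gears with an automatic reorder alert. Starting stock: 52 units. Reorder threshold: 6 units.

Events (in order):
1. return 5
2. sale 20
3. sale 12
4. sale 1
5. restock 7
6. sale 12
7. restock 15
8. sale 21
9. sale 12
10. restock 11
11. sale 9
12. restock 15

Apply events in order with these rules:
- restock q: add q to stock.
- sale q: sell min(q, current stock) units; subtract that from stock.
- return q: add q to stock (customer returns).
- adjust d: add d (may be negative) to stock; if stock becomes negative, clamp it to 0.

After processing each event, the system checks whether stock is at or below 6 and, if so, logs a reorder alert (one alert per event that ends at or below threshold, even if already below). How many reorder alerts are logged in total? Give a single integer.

Answer: 2

Derivation:
Processing events:
Start: stock = 52
  Event 1 (return 5): 52 + 5 = 57
  Event 2 (sale 20): sell min(20,57)=20. stock: 57 - 20 = 37. total_sold = 20
  Event 3 (sale 12): sell min(12,37)=12. stock: 37 - 12 = 25. total_sold = 32
  Event 4 (sale 1): sell min(1,25)=1. stock: 25 - 1 = 24. total_sold = 33
  Event 5 (restock 7): 24 + 7 = 31
  Event 6 (sale 12): sell min(12,31)=12. stock: 31 - 12 = 19. total_sold = 45
  Event 7 (restock 15): 19 + 15 = 34
  Event 8 (sale 21): sell min(21,34)=21. stock: 34 - 21 = 13. total_sold = 66
  Event 9 (sale 12): sell min(12,13)=12. stock: 13 - 12 = 1. total_sold = 78
  Event 10 (restock 11): 1 + 11 = 12
  Event 11 (sale 9): sell min(9,12)=9. stock: 12 - 9 = 3. total_sold = 87
  Event 12 (restock 15): 3 + 15 = 18
Final: stock = 18, total_sold = 87

Checking against threshold 6:
  After event 1: stock=57 > 6
  After event 2: stock=37 > 6
  After event 3: stock=25 > 6
  After event 4: stock=24 > 6
  After event 5: stock=31 > 6
  After event 6: stock=19 > 6
  After event 7: stock=34 > 6
  After event 8: stock=13 > 6
  After event 9: stock=1 <= 6 -> ALERT
  After event 10: stock=12 > 6
  After event 11: stock=3 <= 6 -> ALERT
  After event 12: stock=18 > 6
Alert events: [9, 11]. Count = 2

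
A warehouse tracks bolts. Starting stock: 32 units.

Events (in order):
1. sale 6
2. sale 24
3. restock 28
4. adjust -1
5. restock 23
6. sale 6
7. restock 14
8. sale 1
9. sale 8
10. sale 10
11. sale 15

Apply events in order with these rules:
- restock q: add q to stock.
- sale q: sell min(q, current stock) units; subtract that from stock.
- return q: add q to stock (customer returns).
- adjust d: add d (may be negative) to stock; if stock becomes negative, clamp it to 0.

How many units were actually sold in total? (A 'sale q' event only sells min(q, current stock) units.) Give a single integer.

Answer: 70

Derivation:
Processing events:
Start: stock = 32
  Event 1 (sale 6): sell min(6,32)=6. stock: 32 - 6 = 26. total_sold = 6
  Event 2 (sale 24): sell min(24,26)=24. stock: 26 - 24 = 2. total_sold = 30
  Event 3 (restock 28): 2 + 28 = 30
  Event 4 (adjust -1): 30 + -1 = 29
  Event 5 (restock 23): 29 + 23 = 52
  Event 6 (sale 6): sell min(6,52)=6. stock: 52 - 6 = 46. total_sold = 36
  Event 7 (restock 14): 46 + 14 = 60
  Event 8 (sale 1): sell min(1,60)=1. stock: 60 - 1 = 59. total_sold = 37
  Event 9 (sale 8): sell min(8,59)=8. stock: 59 - 8 = 51. total_sold = 45
  Event 10 (sale 10): sell min(10,51)=10. stock: 51 - 10 = 41. total_sold = 55
  Event 11 (sale 15): sell min(15,41)=15. stock: 41 - 15 = 26. total_sold = 70
Final: stock = 26, total_sold = 70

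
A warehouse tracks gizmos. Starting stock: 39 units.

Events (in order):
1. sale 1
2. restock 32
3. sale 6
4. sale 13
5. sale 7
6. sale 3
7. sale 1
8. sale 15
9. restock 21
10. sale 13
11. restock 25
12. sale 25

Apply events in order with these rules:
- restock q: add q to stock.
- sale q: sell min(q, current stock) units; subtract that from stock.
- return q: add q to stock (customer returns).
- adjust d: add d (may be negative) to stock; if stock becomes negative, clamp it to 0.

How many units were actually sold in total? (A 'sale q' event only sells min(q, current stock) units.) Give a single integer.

Answer: 84

Derivation:
Processing events:
Start: stock = 39
  Event 1 (sale 1): sell min(1,39)=1. stock: 39 - 1 = 38. total_sold = 1
  Event 2 (restock 32): 38 + 32 = 70
  Event 3 (sale 6): sell min(6,70)=6. stock: 70 - 6 = 64. total_sold = 7
  Event 4 (sale 13): sell min(13,64)=13. stock: 64 - 13 = 51. total_sold = 20
  Event 5 (sale 7): sell min(7,51)=7. stock: 51 - 7 = 44. total_sold = 27
  Event 6 (sale 3): sell min(3,44)=3. stock: 44 - 3 = 41. total_sold = 30
  Event 7 (sale 1): sell min(1,41)=1. stock: 41 - 1 = 40. total_sold = 31
  Event 8 (sale 15): sell min(15,40)=15. stock: 40 - 15 = 25. total_sold = 46
  Event 9 (restock 21): 25 + 21 = 46
  Event 10 (sale 13): sell min(13,46)=13. stock: 46 - 13 = 33. total_sold = 59
  Event 11 (restock 25): 33 + 25 = 58
  Event 12 (sale 25): sell min(25,58)=25. stock: 58 - 25 = 33. total_sold = 84
Final: stock = 33, total_sold = 84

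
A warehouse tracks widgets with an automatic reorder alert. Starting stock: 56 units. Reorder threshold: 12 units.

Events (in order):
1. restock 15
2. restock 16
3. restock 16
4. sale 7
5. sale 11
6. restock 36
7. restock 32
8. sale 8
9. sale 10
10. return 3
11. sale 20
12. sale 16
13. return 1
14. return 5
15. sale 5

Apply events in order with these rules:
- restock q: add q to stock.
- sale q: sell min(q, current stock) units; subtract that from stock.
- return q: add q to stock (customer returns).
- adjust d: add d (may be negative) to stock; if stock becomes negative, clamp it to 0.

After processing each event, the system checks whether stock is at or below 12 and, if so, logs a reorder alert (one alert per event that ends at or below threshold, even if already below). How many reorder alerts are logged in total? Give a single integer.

Processing events:
Start: stock = 56
  Event 1 (restock 15): 56 + 15 = 71
  Event 2 (restock 16): 71 + 16 = 87
  Event 3 (restock 16): 87 + 16 = 103
  Event 4 (sale 7): sell min(7,103)=7. stock: 103 - 7 = 96. total_sold = 7
  Event 5 (sale 11): sell min(11,96)=11. stock: 96 - 11 = 85. total_sold = 18
  Event 6 (restock 36): 85 + 36 = 121
  Event 7 (restock 32): 121 + 32 = 153
  Event 8 (sale 8): sell min(8,153)=8. stock: 153 - 8 = 145. total_sold = 26
  Event 9 (sale 10): sell min(10,145)=10. stock: 145 - 10 = 135. total_sold = 36
  Event 10 (return 3): 135 + 3 = 138
  Event 11 (sale 20): sell min(20,138)=20. stock: 138 - 20 = 118. total_sold = 56
  Event 12 (sale 16): sell min(16,118)=16. stock: 118 - 16 = 102. total_sold = 72
  Event 13 (return 1): 102 + 1 = 103
  Event 14 (return 5): 103 + 5 = 108
  Event 15 (sale 5): sell min(5,108)=5. stock: 108 - 5 = 103. total_sold = 77
Final: stock = 103, total_sold = 77

Checking against threshold 12:
  After event 1: stock=71 > 12
  After event 2: stock=87 > 12
  After event 3: stock=103 > 12
  After event 4: stock=96 > 12
  After event 5: stock=85 > 12
  After event 6: stock=121 > 12
  After event 7: stock=153 > 12
  After event 8: stock=145 > 12
  After event 9: stock=135 > 12
  After event 10: stock=138 > 12
  After event 11: stock=118 > 12
  After event 12: stock=102 > 12
  After event 13: stock=103 > 12
  After event 14: stock=108 > 12
  After event 15: stock=103 > 12
Alert events: []. Count = 0

Answer: 0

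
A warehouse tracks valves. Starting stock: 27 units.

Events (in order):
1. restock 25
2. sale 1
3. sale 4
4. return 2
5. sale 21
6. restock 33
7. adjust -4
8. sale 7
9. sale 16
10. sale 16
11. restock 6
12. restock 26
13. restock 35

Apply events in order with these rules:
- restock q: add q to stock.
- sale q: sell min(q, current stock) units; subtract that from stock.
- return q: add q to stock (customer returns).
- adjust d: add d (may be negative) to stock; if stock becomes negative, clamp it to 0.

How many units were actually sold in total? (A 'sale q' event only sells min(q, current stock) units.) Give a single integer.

Processing events:
Start: stock = 27
  Event 1 (restock 25): 27 + 25 = 52
  Event 2 (sale 1): sell min(1,52)=1. stock: 52 - 1 = 51. total_sold = 1
  Event 3 (sale 4): sell min(4,51)=4. stock: 51 - 4 = 47. total_sold = 5
  Event 4 (return 2): 47 + 2 = 49
  Event 5 (sale 21): sell min(21,49)=21. stock: 49 - 21 = 28. total_sold = 26
  Event 6 (restock 33): 28 + 33 = 61
  Event 7 (adjust -4): 61 + -4 = 57
  Event 8 (sale 7): sell min(7,57)=7. stock: 57 - 7 = 50. total_sold = 33
  Event 9 (sale 16): sell min(16,50)=16. stock: 50 - 16 = 34. total_sold = 49
  Event 10 (sale 16): sell min(16,34)=16. stock: 34 - 16 = 18. total_sold = 65
  Event 11 (restock 6): 18 + 6 = 24
  Event 12 (restock 26): 24 + 26 = 50
  Event 13 (restock 35): 50 + 35 = 85
Final: stock = 85, total_sold = 65

Answer: 65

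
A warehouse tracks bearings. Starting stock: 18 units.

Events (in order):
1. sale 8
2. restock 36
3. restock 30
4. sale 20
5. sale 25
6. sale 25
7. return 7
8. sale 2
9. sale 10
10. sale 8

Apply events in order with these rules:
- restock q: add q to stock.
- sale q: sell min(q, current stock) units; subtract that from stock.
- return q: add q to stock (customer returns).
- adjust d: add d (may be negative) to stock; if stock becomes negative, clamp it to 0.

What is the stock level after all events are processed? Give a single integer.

Processing events:
Start: stock = 18
  Event 1 (sale 8): sell min(8,18)=8. stock: 18 - 8 = 10. total_sold = 8
  Event 2 (restock 36): 10 + 36 = 46
  Event 3 (restock 30): 46 + 30 = 76
  Event 4 (sale 20): sell min(20,76)=20. stock: 76 - 20 = 56. total_sold = 28
  Event 5 (sale 25): sell min(25,56)=25. stock: 56 - 25 = 31. total_sold = 53
  Event 6 (sale 25): sell min(25,31)=25. stock: 31 - 25 = 6. total_sold = 78
  Event 7 (return 7): 6 + 7 = 13
  Event 8 (sale 2): sell min(2,13)=2. stock: 13 - 2 = 11. total_sold = 80
  Event 9 (sale 10): sell min(10,11)=10. stock: 11 - 10 = 1. total_sold = 90
  Event 10 (sale 8): sell min(8,1)=1. stock: 1 - 1 = 0. total_sold = 91
Final: stock = 0, total_sold = 91

Answer: 0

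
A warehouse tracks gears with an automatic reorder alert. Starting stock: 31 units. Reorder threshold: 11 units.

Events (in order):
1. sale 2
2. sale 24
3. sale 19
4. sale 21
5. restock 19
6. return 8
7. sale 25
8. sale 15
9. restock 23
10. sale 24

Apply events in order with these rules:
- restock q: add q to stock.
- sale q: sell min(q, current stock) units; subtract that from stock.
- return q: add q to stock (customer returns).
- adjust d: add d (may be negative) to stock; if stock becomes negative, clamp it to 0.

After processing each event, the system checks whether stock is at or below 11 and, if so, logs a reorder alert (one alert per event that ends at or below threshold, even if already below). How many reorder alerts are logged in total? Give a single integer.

Processing events:
Start: stock = 31
  Event 1 (sale 2): sell min(2,31)=2. stock: 31 - 2 = 29. total_sold = 2
  Event 2 (sale 24): sell min(24,29)=24. stock: 29 - 24 = 5. total_sold = 26
  Event 3 (sale 19): sell min(19,5)=5. stock: 5 - 5 = 0. total_sold = 31
  Event 4 (sale 21): sell min(21,0)=0. stock: 0 - 0 = 0. total_sold = 31
  Event 5 (restock 19): 0 + 19 = 19
  Event 6 (return 8): 19 + 8 = 27
  Event 7 (sale 25): sell min(25,27)=25. stock: 27 - 25 = 2. total_sold = 56
  Event 8 (sale 15): sell min(15,2)=2. stock: 2 - 2 = 0. total_sold = 58
  Event 9 (restock 23): 0 + 23 = 23
  Event 10 (sale 24): sell min(24,23)=23. stock: 23 - 23 = 0. total_sold = 81
Final: stock = 0, total_sold = 81

Checking against threshold 11:
  After event 1: stock=29 > 11
  After event 2: stock=5 <= 11 -> ALERT
  After event 3: stock=0 <= 11 -> ALERT
  After event 4: stock=0 <= 11 -> ALERT
  After event 5: stock=19 > 11
  After event 6: stock=27 > 11
  After event 7: stock=2 <= 11 -> ALERT
  After event 8: stock=0 <= 11 -> ALERT
  After event 9: stock=23 > 11
  After event 10: stock=0 <= 11 -> ALERT
Alert events: [2, 3, 4, 7, 8, 10]. Count = 6

Answer: 6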